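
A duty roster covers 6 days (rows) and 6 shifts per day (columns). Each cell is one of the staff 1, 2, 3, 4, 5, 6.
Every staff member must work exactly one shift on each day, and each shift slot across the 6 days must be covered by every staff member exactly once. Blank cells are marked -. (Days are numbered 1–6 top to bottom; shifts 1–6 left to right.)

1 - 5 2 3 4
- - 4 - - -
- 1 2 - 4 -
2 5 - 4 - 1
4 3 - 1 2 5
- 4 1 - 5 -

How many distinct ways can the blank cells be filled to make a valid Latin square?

4

Day 1, shift 2: eliminating its day and shift leaves {6}.
Day 2, shift 1: eliminating its day and shift leaves {3, 5, 6}.
Day 2, shift 2: eliminating its day and shift leaves {2, 6}.
Day 2, shift 4: eliminating its day and shift leaves {3, 5, 6}.
Day 2, shift 5: eliminating its day and shift leaves {1, 6}.
Day 2, shift 6: eliminating its day and shift leaves {2, 3, 6}.
Day 3, shift 1: eliminating its day and shift leaves {3, 5, 6}.
Day 3, shift 4: eliminating its day and shift leaves {3, 5, 6}.
Day 3, shift 6: eliminating its day and shift leaves {3, 6}.
Day 4, shift 3: eliminating its day and shift leaves {3, 6}.
Day 4, shift 5: eliminating its day and shift leaves {6}.
Day 5, shift 3: eliminating its day and shift leaves {6}.
Day 6, shift 1: eliminating its day and shift leaves {3, 6}.
Day 6, shift 4: eliminating its day and shift leaves {3, 6}.
Day 6, shift 6: eliminating its day and shift leaves {2, 3, 6}.
Enumerating the assignments across these blanks that avoid any day or shift repeat gives 4 completions.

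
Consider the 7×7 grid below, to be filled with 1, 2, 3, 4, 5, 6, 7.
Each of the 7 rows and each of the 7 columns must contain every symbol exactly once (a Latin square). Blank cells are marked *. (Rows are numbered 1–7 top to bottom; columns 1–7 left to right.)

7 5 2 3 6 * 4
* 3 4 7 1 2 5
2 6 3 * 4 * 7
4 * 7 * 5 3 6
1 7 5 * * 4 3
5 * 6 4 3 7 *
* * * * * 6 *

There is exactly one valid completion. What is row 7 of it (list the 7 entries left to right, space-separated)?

3 4 1 5 7 6 2

Row 7, column 1: row 7 has {6} and column 1 has {1, 2, 4, 5, 7}, leaving only 3.
Row 7, column 3: row 7 has {3, 6} and column 3 has {2, 3, 4, 5, 6, 7}, leaving only 1.
Row 7, column 7: row 7 has {1, 3, 6} and column 7 has {3, 4, 5, 6, 7}, leaving only 2.
Row 7, column 2: row 7 has {1, 2, 3, 6} and column 2 has {3, 5, 6, 7}, leaving only 4.
Row 7, column 4: row 7 has {1, 2, 3, 4, 6} and column 4 has {3, 4, 7}, leaving only 5.
Row 7, column 5: row 7 has {1, 2, 3, 4, 5, 6} and column 5 has {1, 3, 4, 5, 6}, leaving only 7.
So row 7 reads: 3 4 1 5 7 6 2.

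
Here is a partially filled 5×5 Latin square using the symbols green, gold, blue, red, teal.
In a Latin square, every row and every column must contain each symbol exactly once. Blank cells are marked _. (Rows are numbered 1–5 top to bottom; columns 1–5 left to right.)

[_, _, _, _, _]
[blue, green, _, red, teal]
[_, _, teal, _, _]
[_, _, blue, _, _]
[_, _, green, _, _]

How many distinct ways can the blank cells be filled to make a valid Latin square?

Row 1, column 1: eliminating its row and column leaves {green, gold, red, teal}.
Row 1, column 2: eliminating its row and column leaves {gold, blue, red, teal}.
Row 1, column 3: eliminating its row and column leaves {gold, red}.
Row 1, column 4: eliminating its row and column leaves {green, gold, blue, teal}.
Row 1, column 5: eliminating its row and column leaves {green, gold, blue, red}.
Row 2, column 3: eliminating its row and column leaves {gold}.
Row 3, column 1: eliminating its row and column leaves {green, gold, red}.
Row 3, column 2: eliminating its row and column leaves {gold, blue, red}.
Row 3, column 4: eliminating its row and column leaves {green, gold, blue}.
Row 3, column 5: eliminating its row and column leaves {green, gold, blue, red}.
Row 4, column 1: eliminating its row and column leaves {green, gold, red, teal}.
Row 4, column 2: eliminating its row and column leaves {gold, red, teal}.
Row 4, column 4: eliminating its row and column leaves {green, gold, teal}.
Row 4, column 5: eliminating its row and column leaves {green, gold, red}.
Row 5, column 1: eliminating its row and column leaves {gold, red, teal}.
Row 5, column 2: eliminating its row and column leaves {gold, blue, red, teal}.
Row 5, column 4: eliminating its row and column leaves {gold, blue, teal}.
Row 5, column 5: eliminating its row and column leaves {gold, blue, red}.
Enumerating the assignments across these blanks that avoid any row or column repeat gives 56 completions.

56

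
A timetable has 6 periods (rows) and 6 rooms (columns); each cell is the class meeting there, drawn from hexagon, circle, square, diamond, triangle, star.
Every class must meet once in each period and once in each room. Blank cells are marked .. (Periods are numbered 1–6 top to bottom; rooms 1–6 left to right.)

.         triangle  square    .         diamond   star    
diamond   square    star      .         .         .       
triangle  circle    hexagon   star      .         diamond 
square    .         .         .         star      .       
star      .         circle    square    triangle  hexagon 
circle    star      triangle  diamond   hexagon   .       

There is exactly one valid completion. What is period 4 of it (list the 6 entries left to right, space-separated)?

Period 4, room 3: period 4 has {square, star} and room 3 has {hexagon, circle, square, triangle, star}, leaving only diamond.
Period 4, room 2: period 4 has {square, diamond, star} and room 2 has {circle, square, triangle, star}, leaving only hexagon.
Period 1, room 1: period 1 has {square, diamond, triangle, star} and room 1 has {circle, square, diamond, triangle, star}, leaving only hexagon.
Period 1, room 4: period 1 has {hexagon, square, diamond, triangle, star} and room 4 has {square, diamond, star}, leaving only circle.
Period 4, room 4: period 4 has {hexagon, square, diamond, star} and room 4 has {circle, square, diamond, star}, leaving only triangle.
Period 4, room 6: period 4 has {hexagon, square, diamond, triangle, star} and room 6 has {hexagon, diamond, star}, leaving only circle.
So period 4 reads: square hexagon diamond triangle star circle.

square hexagon diamond triangle star circle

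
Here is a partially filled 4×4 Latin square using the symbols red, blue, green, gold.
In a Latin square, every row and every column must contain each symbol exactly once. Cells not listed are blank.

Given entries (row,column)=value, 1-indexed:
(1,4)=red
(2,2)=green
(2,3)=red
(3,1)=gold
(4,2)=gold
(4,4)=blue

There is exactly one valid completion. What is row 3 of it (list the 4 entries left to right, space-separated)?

Row 3, column 4: row 3 has {gold} and column 4 has {red, blue}, leaving only green.
Row 3, column 3: row 3 has {green, gold} and column 3 has {red}, leaving only blue.
Row 3, column 2: row 3 has {blue, green, gold} and column 2 has {green, gold}, leaving only red.
So row 3 reads: gold red blue green.

gold red blue green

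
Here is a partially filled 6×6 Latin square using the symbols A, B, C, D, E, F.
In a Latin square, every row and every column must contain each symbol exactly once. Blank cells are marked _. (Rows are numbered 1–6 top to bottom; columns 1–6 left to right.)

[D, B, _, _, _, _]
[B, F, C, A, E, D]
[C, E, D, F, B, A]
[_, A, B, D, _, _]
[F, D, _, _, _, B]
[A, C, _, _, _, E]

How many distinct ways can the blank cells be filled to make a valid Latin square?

Row 1, column 3: eliminating its row and column leaves {A, E, F}.
Row 1, column 4: eliminating its row and column leaves {C, E}.
Row 1, column 5: eliminating its row and column leaves {A, C, F}.
Row 1, column 6: eliminating its row and column leaves {C, F}.
Row 4, column 1: eliminating its row and column leaves {E}.
Row 4, column 5: eliminating its row and column leaves {C, F}.
Row 4, column 6: eliminating its row and column leaves {C, F}.
Row 5, column 3: eliminating its row and column leaves {A, E}.
Row 5, column 4: eliminating its row and column leaves {C, E}.
Row 5, column 5: eliminating its row and column leaves {A, C}.
Row 6, column 3: eliminating its row and column leaves {F}.
Row 6, column 4: eliminating its row and column leaves {B}.
Row 6, column 5: eliminating its row and column leaves {D, F}.
Enumerating the assignments across these blanks that avoid any row or column repeat gives 3 completions.

3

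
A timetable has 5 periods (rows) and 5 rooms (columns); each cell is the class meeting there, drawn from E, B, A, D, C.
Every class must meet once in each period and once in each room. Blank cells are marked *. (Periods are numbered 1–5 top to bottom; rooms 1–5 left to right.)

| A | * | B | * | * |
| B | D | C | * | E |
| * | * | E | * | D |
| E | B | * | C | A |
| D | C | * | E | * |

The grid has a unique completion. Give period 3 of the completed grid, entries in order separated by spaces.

C A E B D

Period 3, room 1: period 3 has {E, D} and room 1 has {E, B, A, D}, leaving only C.
Period 3, room 2: period 3 has {E, D, C} and room 2 has {B, D, C}, leaving only A.
Period 3, room 4: period 3 has {E, A, D, C} and room 4 has {E, C}, leaving only B.
So period 3 reads: C A E B D.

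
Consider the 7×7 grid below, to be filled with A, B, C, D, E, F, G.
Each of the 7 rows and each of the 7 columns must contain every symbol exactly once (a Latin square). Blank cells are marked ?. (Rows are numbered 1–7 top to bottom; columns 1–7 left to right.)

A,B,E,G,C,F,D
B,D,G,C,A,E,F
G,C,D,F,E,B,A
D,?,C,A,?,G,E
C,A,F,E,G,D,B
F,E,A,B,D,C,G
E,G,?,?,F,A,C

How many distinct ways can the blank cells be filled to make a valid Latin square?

1

Row 4, column 2: eliminating its row and column leaves {F}.
Row 4, column 5: eliminating its row and column leaves {B}.
Row 7, column 3: eliminating its row and column leaves {B}.
Row 7, column 4: eliminating its row and column leaves {D}.
Only one assignment across all blanks avoids any row or column repeat, giving 1 completion.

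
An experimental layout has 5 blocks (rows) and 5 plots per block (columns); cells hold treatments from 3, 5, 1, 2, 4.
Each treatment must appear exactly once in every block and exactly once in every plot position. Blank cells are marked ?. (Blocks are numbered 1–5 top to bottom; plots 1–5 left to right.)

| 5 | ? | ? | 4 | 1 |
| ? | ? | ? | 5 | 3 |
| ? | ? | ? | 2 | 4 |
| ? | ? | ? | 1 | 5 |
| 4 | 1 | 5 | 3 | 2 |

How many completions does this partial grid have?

3

Block 1, plot 2: eliminating its block and plot leaves {3, 2}.
Block 1, plot 3: eliminating its block and plot leaves {3, 2}.
Block 2, plot 1: eliminating its block and plot leaves {1, 2}.
Block 2, plot 2: eliminating its block and plot leaves {2, 4}.
Block 2, plot 3: eliminating its block and plot leaves {1, 2, 4}.
Block 3, plot 1: eliminating its block and plot leaves {3, 1}.
Block 3, plot 2: eliminating its block and plot leaves {3, 5}.
Block 3, plot 3: eliminating its block and plot leaves {3, 1}.
Block 4, plot 1: eliminating its block and plot leaves {3, 2}.
Block 4, plot 2: eliminating its block and plot leaves {3, 2, 4}.
Block 4, plot 3: eliminating its block and plot leaves {3, 2, 4}.
Enumerating the assignments across these blanks that avoid any block or plot repeat gives 3 completions.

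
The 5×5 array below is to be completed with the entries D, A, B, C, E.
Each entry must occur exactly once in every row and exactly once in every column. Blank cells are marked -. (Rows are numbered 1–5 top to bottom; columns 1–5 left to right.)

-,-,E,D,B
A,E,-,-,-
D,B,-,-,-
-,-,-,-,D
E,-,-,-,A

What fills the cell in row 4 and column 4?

Row 1, column 1: row 1 has {D, B, E} and column 1 has {D, A, E}, leaving only C.
Row 1, column 2: row 1 has {D, B, C, E} and column 2 has {B, E}, leaving only A.
Row 2, column 5: row 2 has {A, E} and column 5 has {D, A, B}, leaving only C.
Row 2, column 4: row 2 has {A, C, E} and column 4 has {D}, leaving only B.
Row 2, column 3: row 2 has {A, B, C, E} and column 3 has {E}, leaving only D.
Row 3, column 5: row 3 has {D, B} and column 5 has {D, A, B, C}, leaving only E.
Row 4, column 1: row 4 has {D} and column 1 has {D, A, C, E}, leaving only B.
Row 4, column 2: row 4 has {D, B} and column 2 has {A, B, E}, leaving only C.
Row 4, column 3: row 4 has {D, B, C} and column 3 has {D, E}, leaving only A.
Row 4 already has {D, A, B, C} and column 4 already has {D, B}, so row 4, column 4 must be E.

E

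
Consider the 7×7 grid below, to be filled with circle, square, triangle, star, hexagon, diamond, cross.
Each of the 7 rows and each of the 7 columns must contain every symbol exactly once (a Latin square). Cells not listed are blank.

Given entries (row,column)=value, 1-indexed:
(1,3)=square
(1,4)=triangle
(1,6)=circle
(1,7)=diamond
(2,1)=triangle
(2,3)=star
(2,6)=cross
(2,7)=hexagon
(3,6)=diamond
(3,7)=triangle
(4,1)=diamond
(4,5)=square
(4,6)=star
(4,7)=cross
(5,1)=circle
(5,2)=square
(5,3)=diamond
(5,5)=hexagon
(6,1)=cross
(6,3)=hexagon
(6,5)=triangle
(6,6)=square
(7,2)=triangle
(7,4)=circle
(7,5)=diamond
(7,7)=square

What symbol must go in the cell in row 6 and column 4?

diamond

Row 2, column 5: row 2 has {triangle, star, hexagon, cross} and column 5 has {square, triangle, hexagon, diamond}, leaving only circle.
Row 2, column 2: row 2 has {circle, triangle, star, hexagon, cross} and column 2 has {square, triangle}, leaving only diamond.
Row 2, column 4: row 2 has {circle, triangle, star, hexagon, diamond, cross} and column 4 has {circle, triangle}, leaving only square.
Row 4, column 4: row 4 has {square, star, diamond, cross} and column 4 has {circle, square, triangle}, leaving only hexagon.
Row 4, column 2: row 4 has {square, star, hexagon, diamond, cross} and column 2 has {square, triangle, diamond}, leaving only circle.
Row 4, column 3: row 4 has {circle, square, star, hexagon, diamond, cross} and column 3 has {square, star, hexagon, diamond}, leaving only triangle.
Row 5, column 6: row 5 has {circle, square, hexagon, diamond} and column 6 has {circle, square, star, diamond, cross}, leaving only triangle.
Row 5, column 7: row 5 has {circle, square, triangle, hexagon, diamond} and column 7 has {square, triangle, hexagon, diamond, cross}, leaving only star.
Row 5, column 4: row 5 has {circle, square, triangle, star, hexagon, diamond} and column 4 has {circle, square, triangle, hexagon}, leaving only cross.
Row 3, column 4: row 3 has {triangle, diamond} and column 4 has {circle, square, triangle, hexagon, cross}, leaving only star.
Row 6 already has {square, triangle, hexagon, cross} and column 4 already has {circle, square, triangle, star, hexagon, cross}, so row 6, column 4 must be diamond.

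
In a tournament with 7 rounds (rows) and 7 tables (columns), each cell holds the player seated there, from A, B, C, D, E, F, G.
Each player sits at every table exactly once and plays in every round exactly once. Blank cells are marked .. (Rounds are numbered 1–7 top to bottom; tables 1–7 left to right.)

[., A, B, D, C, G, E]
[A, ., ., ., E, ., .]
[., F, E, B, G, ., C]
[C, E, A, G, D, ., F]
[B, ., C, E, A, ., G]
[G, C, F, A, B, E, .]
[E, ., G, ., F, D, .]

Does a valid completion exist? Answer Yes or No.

Yes

No round or table among the givens repeats a symbol, and propagating forced cells runs into no contradiction.
One valid completion exists (for instance, F A B D C G E / A G D F E C B / D F E B G A C / C E A G D B F / B D C E A F G / G C F A B E D / E B G C F D A).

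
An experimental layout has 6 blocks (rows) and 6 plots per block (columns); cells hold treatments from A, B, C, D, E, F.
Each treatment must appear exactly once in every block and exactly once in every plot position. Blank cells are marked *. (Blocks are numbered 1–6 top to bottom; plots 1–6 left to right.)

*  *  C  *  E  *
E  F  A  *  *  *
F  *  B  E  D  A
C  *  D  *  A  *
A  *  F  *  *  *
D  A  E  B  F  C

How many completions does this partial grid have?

Block 1, plot 1: eliminating its block and plot leaves {B}.
Block 1, plot 2: eliminating its block and plot leaves {B, D}.
Block 1, plot 4: eliminating its block and plot leaves {A, D, F}.
Block 1, plot 6: eliminating its block and plot leaves {B, D, F}.
Block 2, plot 4: eliminating its block and plot leaves {C, D}.
Block 2, plot 5: eliminating its block and plot leaves {B, C}.
Block 2, plot 6: eliminating its block and plot leaves {B, D}.
Block 3, plot 2: eliminating its block and plot leaves {C}.
Block 4, plot 2: eliminating its block and plot leaves {B, E}.
Block 4, plot 4: eliminating its block and plot leaves {F}.
Block 4, plot 6: eliminating its block and plot leaves {B, E, F}.
Block 5, plot 2: eliminating its block and plot leaves {B, C, D, E}.
Block 5, plot 4: eliminating its block and plot leaves {C, D}.
Block 5, plot 5: eliminating its block and plot leaves {B, C}.
Block 5, plot 6: eliminating its block and plot leaves {B, D, E}.
Enumerating the assignments across these blanks that avoid any block or plot repeat gives 3 completions.

3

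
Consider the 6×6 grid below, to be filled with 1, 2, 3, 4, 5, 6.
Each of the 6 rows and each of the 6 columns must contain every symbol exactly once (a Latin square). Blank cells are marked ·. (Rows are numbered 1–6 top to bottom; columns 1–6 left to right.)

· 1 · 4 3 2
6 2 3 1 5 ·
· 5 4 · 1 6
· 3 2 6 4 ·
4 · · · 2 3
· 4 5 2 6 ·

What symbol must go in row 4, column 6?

5

Row 1, column 1: row 1 has {1, 2, 3, 4} and column 1 has {4, 6}, leaving only 5.
Row 1, column 3: row 1 has {1, 2, 3, 4, 5} and column 3 has {2, 3, 4, 5}, leaving only 6.
Row 2, column 6: row 2 has {1, 2, 3, 5, 6} and column 6 has {2, 3, 6}, leaving only 4.
Row 3, column 4: row 3 has {1, 4, 5, 6} and column 4 has {1, 2, 4, 6}, leaving only 3.
Row 3, column 1: row 3 has {1, 3, 4, 5, 6} and column 1 has {4, 5, 6}, leaving only 2.
Row 4, column 1: row 4 has {2, 3, 4, 6} and column 1 has {2, 4, 5, 6}, leaving only 1.
Row 4 already has {1, 2, 3, 4, 6} and column 6 already has {2, 3, 4, 6}, so row 4, column 6 must be 5.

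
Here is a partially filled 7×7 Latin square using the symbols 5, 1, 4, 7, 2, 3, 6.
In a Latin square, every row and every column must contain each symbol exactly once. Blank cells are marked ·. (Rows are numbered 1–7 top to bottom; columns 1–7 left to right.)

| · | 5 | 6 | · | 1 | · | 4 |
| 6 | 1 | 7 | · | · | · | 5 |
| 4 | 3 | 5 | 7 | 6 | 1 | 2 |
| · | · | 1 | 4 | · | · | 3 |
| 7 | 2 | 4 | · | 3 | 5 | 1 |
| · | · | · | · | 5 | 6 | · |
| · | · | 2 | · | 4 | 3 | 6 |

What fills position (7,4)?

5

Row 2, column 5: row 2 has {5, 1, 7, 6} and column 5 has {5, 1, 4, 3, 6}, leaving only 2.
Row 2, column 4: row 2 has {5, 1, 7, 2, 6} and column 4 has {4, 7}, leaving only 3.
Row 1, column 4: row 1 has {5, 1, 4, 6} and column 4 has {4, 7, 3}, leaving only 2.
Row 1, column 1: row 1 has {5, 1, 4, 2, 6} and column 1 has {4, 7, 6}, leaving only 3.
Row 1, column 6: row 1 has {5, 1, 4, 2, 3, 6} and column 6 has {5, 1, 3, 6}, leaving only 7.
Row 2, column 6: row 2 has {5, 1, 7, 2, 3, 6} and column 6 has {5, 1, 7, 3, 6}, leaving only 4.
Row 4, column 5: row 4 has {1, 4, 3} and column 5 has {5, 1, 4, 2, 3, 6}, leaving only 7.
Row 4, column 2: row 4 has {1, 4, 7, 3} and column 2 has {5, 1, 2, 3}, leaving only 6.
Row 4, column 6: row 4 has {1, 4, 7, 3, 6} and column 6 has {5, 1, 4, 7, 3, 6}, leaving only 2.
Row 4, column 1: row 4 has {1, 4, 7, 2, 3, 6} and column 1 has {4, 7, 3, 6}, leaving only 5.
Row 5, column 4: row 5 has {5, 1, 4, 7, 2, 3} and column 4 has {4, 7, 2, 3}, leaving only 6.
Row 6, column 3: row 6 has {5, 6} and column 3 has {5, 1, 4, 7, 2, 6}, leaving only 3.
Row 6, column 4: row 6 has {5, 3, 6} and column 4 has {4, 7, 2, 3, 6}, leaving only 1.
Row 7 already has {4, 2, 3, 6} and column 4 already has {1, 4, 7, 2, 3, 6}, so row 7, column 4 must be 5.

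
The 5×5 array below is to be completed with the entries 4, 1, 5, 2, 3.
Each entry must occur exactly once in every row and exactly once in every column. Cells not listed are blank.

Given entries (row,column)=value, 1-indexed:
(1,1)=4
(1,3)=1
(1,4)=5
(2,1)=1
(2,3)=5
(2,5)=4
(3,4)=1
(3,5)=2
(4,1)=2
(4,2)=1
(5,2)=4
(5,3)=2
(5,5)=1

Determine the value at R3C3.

4

Row 1, column 5: row 1 has {4, 1, 5} and column 5 has {4, 1, 2}, leaving only 3.
Row 1, column 2: row 1 has {4, 1, 5, 3} and column 2 has {4, 1}, leaving only 2.
Row 2, column 2: row 2 has {4, 1, 5} and column 2 has {4, 1, 2}, leaving only 3.
Row 2, column 4: row 2 has {4, 1, 5, 3} and column 4 has {1, 5}, leaving only 2.
Row 3, column 2: row 3 has {1, 2} and column 2 has {4, 1, 2, 3}, leaving only 5.
Row 3, column 1: row 3 has {1, 5, 2} and column 1 has {4, 1, 2}, leaving only 3.
Row 3 already has {1, 5, 2, 3} and column 3 already has {1, 5, 2}, so row 3, column 3 must be 4.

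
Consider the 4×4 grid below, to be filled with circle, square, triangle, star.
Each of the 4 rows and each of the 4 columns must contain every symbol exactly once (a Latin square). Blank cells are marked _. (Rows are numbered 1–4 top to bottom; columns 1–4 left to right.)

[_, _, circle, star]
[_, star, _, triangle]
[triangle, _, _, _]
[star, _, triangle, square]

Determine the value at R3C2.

Row 1, column 1: row 1 has {circle, star} and column 1 has {triangle, star}, leaving only square.
Row 1, column 2: row 1 has {circle, square, star} and column 2 has {star}, leaving only triangle.
Row 2, column 1: row 2 has {triangle, star} and column 1 has {square, triangle, star}, leaving only circle.
Row 2, column 3: row 2 has {circle, triangle, star} and column 3 has {circle, triangle}, leaving only square.
Row 3, column 3: row 3 has {triangle} and column 3 has {circle, square, triangle}, leaving only star.
Row 3, column 4: row 3 has {triangle, star} and column 4 has {square, triangle, star}, leaving only circle.
Row 3 already has {circle, triangle, star} and column 2 already has {triangle, star}, so row 3, column 2 must be square.

square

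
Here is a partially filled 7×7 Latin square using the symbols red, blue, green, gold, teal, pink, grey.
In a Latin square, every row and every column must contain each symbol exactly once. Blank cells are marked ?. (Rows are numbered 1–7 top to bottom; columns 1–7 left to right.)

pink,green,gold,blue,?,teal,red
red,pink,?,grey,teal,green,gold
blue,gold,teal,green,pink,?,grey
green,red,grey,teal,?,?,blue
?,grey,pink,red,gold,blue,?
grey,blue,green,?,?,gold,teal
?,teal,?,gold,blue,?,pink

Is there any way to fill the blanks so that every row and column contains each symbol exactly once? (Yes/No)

No

Row 4, column 5: row 4 together with column 5 already contain {red, blue, green, gold, teal, pink, grey} — every symbol — so nothing can go there. The grid has no valid completion.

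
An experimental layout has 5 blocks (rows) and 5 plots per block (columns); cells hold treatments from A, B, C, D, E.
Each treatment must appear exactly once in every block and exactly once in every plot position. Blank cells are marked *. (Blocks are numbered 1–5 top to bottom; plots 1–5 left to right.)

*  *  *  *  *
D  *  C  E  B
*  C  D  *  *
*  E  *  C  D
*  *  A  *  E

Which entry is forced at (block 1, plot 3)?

Block 2, plot 2: block 2 has {B, C, D, E} and plot 2 has {C, E}, leaving only A.
Block 3, plot 5: block 3 has {C, D} and plot 5 has {B, D, E}, leaving only A.
Block 1, plot 5: block 1 has {} and plot 5 has {A, B, D, E}, leaving only C.
Block 3, plot 4: block 3 has {A, C, D} and plot 4 has {C, E}, leaving only B.
Block 3, plot 1: block 3 has {A, B, C, D} and plot 1 has {D}, leaving only E.
Block 4, plot 3: block 4 has {C, D, E} and plot 3 has {A, C, D}, leaving only B.
Block 1 already has {C} and plot 3 already has {A, B, C, D}, so block 1, plot 3 must be E.

E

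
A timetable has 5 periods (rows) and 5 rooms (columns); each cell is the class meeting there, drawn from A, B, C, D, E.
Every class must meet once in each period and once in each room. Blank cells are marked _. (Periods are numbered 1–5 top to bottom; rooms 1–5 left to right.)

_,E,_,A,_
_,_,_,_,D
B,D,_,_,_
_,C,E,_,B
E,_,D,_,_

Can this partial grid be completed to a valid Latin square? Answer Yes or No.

No

Period 1, room 5: period 1 has {A, E} and room 5 has {B, D}, so it must be C.
Period 1, room 1: period 1 has {A, C, E} and room 1 has {B, E}, so it must be D.
Period 1, room 3: period 1 has {A, C, D, E} and room 3 has {D, E}, so it must be B.
Period 4, room 1: period 4 has {B, C, E} and room 1 has {B, D, E}, so it must be A.
Period 2, room 1: period 2 has {D} and room 1 has {A, B, D, E}, so it must be C.
Period 2, room 3: period 2 has {C, D} and room 3 has {B, D, E}, so it must be A.
Period 2, room 2: period 2 has {A, C, D} and room 2 has {C, D, E}, so it must be B.
Period 2, room 4: period 2 has {A, B, C, D} and room 4 has {A}, so it must be E.
Period 3, room 3: period 3 has {B, D} and room 3 has {A, B, D, E}, so it must be C.
Now period 3, room 4: period 3 together with room 4 already contain {A, B, C, D, E} — every symbol — so nothing can go there. The grid has no valid completion.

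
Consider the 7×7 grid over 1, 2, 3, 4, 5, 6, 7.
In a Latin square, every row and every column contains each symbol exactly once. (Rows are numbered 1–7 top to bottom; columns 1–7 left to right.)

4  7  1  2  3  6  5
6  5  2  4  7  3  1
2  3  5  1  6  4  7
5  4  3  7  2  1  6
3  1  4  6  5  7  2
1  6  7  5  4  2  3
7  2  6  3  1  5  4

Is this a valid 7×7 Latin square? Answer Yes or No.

Yes

Each row is a permutation of the 7 symbols, and so is each column.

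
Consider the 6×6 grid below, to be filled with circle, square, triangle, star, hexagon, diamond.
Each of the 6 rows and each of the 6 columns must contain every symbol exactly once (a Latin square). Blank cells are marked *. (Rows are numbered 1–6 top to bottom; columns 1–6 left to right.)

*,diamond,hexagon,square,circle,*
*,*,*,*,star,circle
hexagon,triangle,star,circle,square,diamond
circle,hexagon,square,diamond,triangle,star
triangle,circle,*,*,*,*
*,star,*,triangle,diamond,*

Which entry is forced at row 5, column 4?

star

Row 1, column 1: row 1 has {circle, square, hexagon, diamond} and column 1 has {circle, triangle, hexagon}, leaving only star.
Row 1, column 6: row 1 has {circle, square, star, hexagon, diamond} and column 6 has {circle, star, diamond}, leaving only triangle.
Row 2, column 2: row 2 has {circle, star} and column 2 has {circle, triangle, star, hexagon, diamond}, leaving only square.
Row 2, column 1: row 2 has {circle, square, star} and column 1 has {circle, triangle, star, hexagon}, leaving only diamond.
Row 2, column 3: row 2 has {circle, square, star, diamond} and column 3 has {square, star, hexagon}, leaving only triangle.
Row 2, column 4: row 2 has {circle, square, triangle, star, diamond} and column 4 has {circle, square, triangle, diamond}, leaving only hexagon.
Row 5 already has {circle, triangle} and column 4 already has {circle, square, triangle, hexagon, diamond}, so row 5, column 4 must be star.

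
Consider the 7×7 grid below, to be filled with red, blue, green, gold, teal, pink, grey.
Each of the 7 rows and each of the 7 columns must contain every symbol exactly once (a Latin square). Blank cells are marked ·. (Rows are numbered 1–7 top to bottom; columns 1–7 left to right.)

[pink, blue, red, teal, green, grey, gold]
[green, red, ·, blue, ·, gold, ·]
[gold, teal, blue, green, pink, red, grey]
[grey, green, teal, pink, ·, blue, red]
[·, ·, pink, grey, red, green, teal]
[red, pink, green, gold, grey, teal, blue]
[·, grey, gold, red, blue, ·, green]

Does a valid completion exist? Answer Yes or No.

No row or column among the givens repeats a symbol, and propagating forced cells runs into no contradiction.
One valid completion exists (for instance, pink blue red teal green grey gold / green red grey blue teal gold pink / gold teal blue green pink red grey / grey green teal pink gold blue red / blue gold pink grey red green teal / red pink green gold grey teal blue / teal grey gold red blue pink green).

Yes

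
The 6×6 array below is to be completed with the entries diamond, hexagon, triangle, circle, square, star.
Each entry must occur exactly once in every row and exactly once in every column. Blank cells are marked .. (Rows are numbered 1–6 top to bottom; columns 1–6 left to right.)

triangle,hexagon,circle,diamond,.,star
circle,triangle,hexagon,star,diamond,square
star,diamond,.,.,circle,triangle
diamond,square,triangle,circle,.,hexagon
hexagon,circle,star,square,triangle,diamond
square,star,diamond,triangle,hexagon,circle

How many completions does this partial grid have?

Row 1, column 5: eliminating its row and column leaves {square}.
Row 3, column 3: eliminating its row and column leaves {square}.
Row 3, column 4: eliminating its row and column leaves {hexagon}.
Row 4, column 5: eliminating its row and column leaves {star}.
Only one assignment across all blanks avoids any row or column repeat, giving 1 completion.

1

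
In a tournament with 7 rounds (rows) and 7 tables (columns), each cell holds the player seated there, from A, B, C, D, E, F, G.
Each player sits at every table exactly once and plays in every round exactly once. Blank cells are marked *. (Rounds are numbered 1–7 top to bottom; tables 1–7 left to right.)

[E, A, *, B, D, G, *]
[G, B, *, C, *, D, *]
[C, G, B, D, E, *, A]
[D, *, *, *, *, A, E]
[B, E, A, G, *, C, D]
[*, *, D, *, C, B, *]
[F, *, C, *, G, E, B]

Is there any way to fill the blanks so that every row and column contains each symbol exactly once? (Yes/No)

No round or table among the givens repeats a symbol, and propagating forced cells runs into no contradiction.
One valid completion exists (for instance, E A F B D G C / G B E C A D F / C G B D E F A / D C G F B A E / B E A G F C D / A F D E C B G / F D C A G E B).

Yes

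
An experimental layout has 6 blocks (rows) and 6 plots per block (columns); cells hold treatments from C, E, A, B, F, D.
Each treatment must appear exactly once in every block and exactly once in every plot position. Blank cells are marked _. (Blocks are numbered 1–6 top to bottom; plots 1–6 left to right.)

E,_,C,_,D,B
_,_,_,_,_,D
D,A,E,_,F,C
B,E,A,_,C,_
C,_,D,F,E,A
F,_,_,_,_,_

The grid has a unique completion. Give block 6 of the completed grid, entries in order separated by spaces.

Block 6, plot 3: block 6 has {F} and plot 3 has {C, E, A, D}, leaving only B.
Block 6, plot 5: block 6 has {B, F} and plot 5 has {C, E, F, D}, leaving only A.
Block 6, plot 6: block 6 has {A, B, F} and plot 6 has {C, A, B, D}, leaving only E.
Block 1, plot 2: block 1 has {C, E, B, D} and plot 2 has {E, A}, leaving only F.
Block 1, plot 4: block 1 has {C, E, B, F, D} and plot 4 has {F}, leaving only A.
Block 2, plot 1: block 2 has {D} and plot 1 has {C, E, B, F, D}, leaving only A.
Block 2, plot 3: block 2 has {A, D} and plot 3 has {C, E, A, B, D}, leaving only F.
Block 2, plot 5: block 2 has {A, F, D} and plot 5 has {C, E, A, F, D}, leaving only B.
Block 2, plot 2: block 2 has {A, B, F, D} and plot 2 has {E, A, F}, leaving only C.
Block 6, plot 2: block 6 has {E, A, B, F} and plot 2 has {C, E, A, F}, leaving only D.
Block 6, plot 4: block 6 has {E, A, B, F, D} and plot 4 has {A, F}, leaving only C.
So block 6 reads: F D B C A E.

F D B C A E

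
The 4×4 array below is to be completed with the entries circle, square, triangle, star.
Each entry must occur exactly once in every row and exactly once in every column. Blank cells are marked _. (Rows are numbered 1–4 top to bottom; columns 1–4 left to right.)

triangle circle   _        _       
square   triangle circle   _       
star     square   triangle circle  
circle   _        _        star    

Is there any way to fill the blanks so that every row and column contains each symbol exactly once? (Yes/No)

Row 2, column 4: row 2 together with column 4 already contain {circle, square, triangle, star} — every symbol — so nothing can go there. The grid has no valid completion.

No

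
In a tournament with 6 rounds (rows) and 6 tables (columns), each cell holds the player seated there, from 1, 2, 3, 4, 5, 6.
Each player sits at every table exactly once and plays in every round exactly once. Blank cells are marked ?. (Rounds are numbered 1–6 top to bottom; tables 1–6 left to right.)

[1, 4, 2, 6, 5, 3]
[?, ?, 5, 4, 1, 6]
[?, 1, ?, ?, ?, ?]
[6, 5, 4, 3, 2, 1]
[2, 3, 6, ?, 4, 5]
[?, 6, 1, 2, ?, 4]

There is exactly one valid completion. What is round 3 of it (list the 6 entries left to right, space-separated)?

Round 3, table 3: round 3 has {1} and table 3 has {1, 2, 4, 5, 6}, leaving only 3.
Round 3, table 4: round 3 has {1, 3} and table 4 has {2, 3, 4, 6}, leaving only 5.
Round 3, table 1: round 3 has {1, 3, 5} and table 1 has {1, 2, 6}, leaving only 4.
Round 3, table 5: round 3 has {1, 3, 4, 5} and table 5 has {1, 2, 4, 5}, leaving only 6.
Round 3, table 6: round 3 has {1, 3, 4, 5, 6} and table 6 has {1, 3, 4, 5, 6}, leaving only 2.
So round 3 reads: 4 1 3 5 6 2.

4 1 3 5 6 2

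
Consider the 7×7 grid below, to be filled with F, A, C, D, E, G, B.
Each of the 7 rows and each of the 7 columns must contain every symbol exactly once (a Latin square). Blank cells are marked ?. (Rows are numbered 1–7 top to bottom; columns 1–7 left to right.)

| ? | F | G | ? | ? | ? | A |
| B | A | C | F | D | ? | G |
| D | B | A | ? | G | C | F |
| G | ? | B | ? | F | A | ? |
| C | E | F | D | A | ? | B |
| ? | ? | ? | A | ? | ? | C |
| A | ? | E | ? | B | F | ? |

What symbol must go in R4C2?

D

Row 1, column 1: row 1 has {F, A, G} and column 1 has {A, C, D, G, B}, leaving only E.
Row 1, column 5: row 1 has {F, A, E, G} and column 5 has {F, A, D, G, B}, leaving only C.
Row 1, column 4: row 1 has {F, A, C, E, G} and column 4 has {F, A, D}, leaving only B.
Row 1, column 6: row 1 has {F, A, C, E, G, B} and column 6 has {F, A, C}, leaving only D.
Row 2, column 6: row 2 has {F, A, C, D, G, B} and column 6 has {F, A, C, D}, leaving only E.
Row 3, column 4: row 3 has {F, A, C, D, G, B} and column 4 has {F, A, D, B}, leaving only E.
Row 4, column 4: row 4 has {F, A, G, B} and column 4 has {F, A, D, E, B}, leaving only C.
Row 4 already has {F, A, C, G, B} and column 2 already has {F, A, E, B}, so row 4, column 2 must be D.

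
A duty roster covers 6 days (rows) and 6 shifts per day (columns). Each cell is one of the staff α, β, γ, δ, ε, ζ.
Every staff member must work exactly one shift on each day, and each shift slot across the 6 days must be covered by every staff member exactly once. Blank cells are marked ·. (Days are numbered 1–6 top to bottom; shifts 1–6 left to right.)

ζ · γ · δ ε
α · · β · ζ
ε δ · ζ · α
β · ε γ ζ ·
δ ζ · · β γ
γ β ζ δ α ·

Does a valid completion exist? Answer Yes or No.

Day 6, shift 6: day 6 together with shift 6 already contain {α, β, γ, δ, ε, ζ} — every symbol — so nothing can go there. The grid has no valid completion.

No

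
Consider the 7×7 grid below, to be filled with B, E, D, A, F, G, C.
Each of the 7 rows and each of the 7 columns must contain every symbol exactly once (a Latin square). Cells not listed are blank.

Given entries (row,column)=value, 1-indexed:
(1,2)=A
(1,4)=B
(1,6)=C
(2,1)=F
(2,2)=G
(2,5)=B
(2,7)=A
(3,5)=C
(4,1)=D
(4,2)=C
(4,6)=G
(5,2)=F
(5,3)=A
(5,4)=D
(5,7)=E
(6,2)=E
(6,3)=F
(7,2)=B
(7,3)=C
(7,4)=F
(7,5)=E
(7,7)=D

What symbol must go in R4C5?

F

Row 3, column 2: row 3 has {C} and column 2 has {B, E, A, F, G, C}, leaving only D.
Row 5, column 5: row 5 has {E, D, A, F} and column 5 has {B, E, C}, leaving only G.
Row 5, column 6: row 5 has {E, D, A, F, G} and column 6 has {G, C}, leaving only B.
Row 5, column 1: row 5 has {B, E, D, A, F, G} and column 1 has {D, F}, leaving only C.
Row 7, column 6: row 7 has {B, E, D, F, C} and column 6 has {B, G, C}, leaving only A.
Row 6, column 6: row 6 has {E, F} and column 6 has {B, A, G, C}, leaving only D.
Row 2, column 6: row 2 has {B, A, F, G} and column 6 has {B, D, A, G, C}, leaving only E.
Row 2, column 3: row 2 has {B, E, A, F, G} and column 3 has {A, F, C}, leaving only D.
Row 2, column 4: row 2 has {B, E, D, A, F, G} and column 4 has {B, D, F}, leaving only C.
Row 3, column 6: row 3 has {D, C} and column 6 has {B, E, D, A, G, C}, leaving only F.
Row 6, column 5: row 6 has {E, D, F} and column 5 has {B, E, G, C}, leaving only A.
Row 4 already has {D, G, C} and column 5 already has {B, E, A, G, C}, so row 4, column 5 must be F.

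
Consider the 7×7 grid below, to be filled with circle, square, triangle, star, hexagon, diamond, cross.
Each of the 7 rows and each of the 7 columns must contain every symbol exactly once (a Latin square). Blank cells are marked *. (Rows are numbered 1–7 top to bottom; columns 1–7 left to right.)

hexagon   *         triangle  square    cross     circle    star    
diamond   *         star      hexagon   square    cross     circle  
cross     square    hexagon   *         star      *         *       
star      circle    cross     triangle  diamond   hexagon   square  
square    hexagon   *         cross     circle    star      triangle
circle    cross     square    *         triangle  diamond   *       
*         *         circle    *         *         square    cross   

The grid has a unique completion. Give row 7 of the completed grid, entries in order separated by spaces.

triangle star circle diamond hexagon square cross

Row 7, column 1: row 7 has {circle, square, cross} and column 1 has {circle, square, star, hexagon, diamond, cross}, leaving only triangle.
Row 7, column 5: row 7 has {circle, square, triangle, cross} and column 5 has {circle, square, triangle, star, diamond, cross}, leaving only hexagon.
Row 1, column 2: row 1 has {circle, square, triangle, star, hexagon, cross} and column 2 has {circle, square, hexagon, cross}, leaving only diamond.
Row 7, column 2: row 7 has {circle, square, triangle, hexagon, cross} and column 2 has {circle, square, hexagon, diamond, cross}, leaving only star.
Row 7, column 4: row 7 has {circle, square, triangle, star, hexagon, cross} and column 4 has {square, triangle, hexagon, cross}, leaving only diamond.
So row 7 reads: triangle star circle diamond hexagon square cross.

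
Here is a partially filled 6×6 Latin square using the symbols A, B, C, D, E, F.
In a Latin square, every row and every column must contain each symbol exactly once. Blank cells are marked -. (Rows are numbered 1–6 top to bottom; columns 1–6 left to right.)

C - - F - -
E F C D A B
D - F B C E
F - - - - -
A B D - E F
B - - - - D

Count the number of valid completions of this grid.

3

Row 1, column 2: eliminating its row and column leaves {A, D, E}.
Row 1, column 3: eliminating its row and column leaves {A, B, E}.
Row 1, column 5: eliminating its row and column leaves {B, D}.
Row 1, column 6: eliminating its row and column leaves {A}.
Row 3, column 2: eliminating its row and column leaves {A}.
Row 4, column 2: eliminating its row and column leaves {A, C, D, E}.
Row 4, column 3: eliminating its row and column leaves {A, B, E}.
Row 4, column 4: eliminating its row and column leaves {A, C, E}.
Row 4, column 5: eliminating its row and column leaves {B, D}.
Row 4, column 6: eliminating its row and column leaves {A, C}.
Row 5, column 4: eliminating its row and column leaves {C}.
Row 6, column 2: eliminating its row and column leaves {A, C, E}.
Row 6, column 3: eliminating its row and column leaves {A, E}.
Row 6, column 4: eliminating its row and column leaves {A, C, E}.
Row 6, column 5: eliminating its row and column leaves {F}.
Enumerating the assignments across these blanks that avoid any row or column repeat gives 3 completions.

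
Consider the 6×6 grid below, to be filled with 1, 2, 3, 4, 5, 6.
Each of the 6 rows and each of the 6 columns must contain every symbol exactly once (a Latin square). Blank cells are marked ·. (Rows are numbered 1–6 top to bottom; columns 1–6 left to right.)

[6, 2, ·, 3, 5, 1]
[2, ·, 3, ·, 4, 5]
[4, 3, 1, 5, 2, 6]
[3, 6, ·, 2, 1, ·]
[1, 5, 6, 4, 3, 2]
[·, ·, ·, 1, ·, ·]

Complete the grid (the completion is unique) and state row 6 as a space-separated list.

Row 6, column 1: row 6 has {1} and column 1 has {1, 2, 3, 4, 6}, leaving only 5.
Row 6, column 2: row 6 has {1, 5} and column 2 has {2, 3, 5, 6}, leaving only 4.
Row 6, column 3: row 6 has {1, 4, 5} and column 3 has {1, 3, 6}, leaving only 2.
Row 6, column 5: row 6 has {1, 2, 4, 5} and column 5 has {1, 2, 3, 4, 5}, leaving only 6.
Row 6, column 6: row 6 has {1, 2, 4, 5, 6} and column 6 has {1, 2, 5, 6}, leaving only 3.
So row 6 reads: 5 4 2 1 6 3.

5 4 2 1 6 3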